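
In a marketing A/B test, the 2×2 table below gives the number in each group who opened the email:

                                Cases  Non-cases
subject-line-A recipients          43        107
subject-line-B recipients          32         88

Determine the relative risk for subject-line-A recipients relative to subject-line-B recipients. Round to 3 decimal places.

risk, subject-line-A recipients = 43/150 = 0.2867
risk, subject-line-B recipients = 32/120 = 0.2667
RR = 0.2867 / 0.2667 = 1.075

RR: 1.075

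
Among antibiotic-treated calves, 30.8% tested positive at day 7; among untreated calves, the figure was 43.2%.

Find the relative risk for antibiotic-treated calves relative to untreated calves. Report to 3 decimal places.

RR = 0.3080 / 0.4320 = 0.713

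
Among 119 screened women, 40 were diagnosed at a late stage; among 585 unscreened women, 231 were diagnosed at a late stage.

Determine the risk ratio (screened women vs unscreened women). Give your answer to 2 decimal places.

0.85

risk, screened women = 40/119 = 0.3361
risk, unscreened women = 231/585 = 0.3949
RR = 0.3361 / 0.3949 = 0.85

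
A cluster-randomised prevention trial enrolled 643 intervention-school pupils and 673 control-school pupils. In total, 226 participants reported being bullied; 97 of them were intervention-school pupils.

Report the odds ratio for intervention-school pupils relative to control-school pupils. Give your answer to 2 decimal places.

intervention-school pupils without the outcome: 643 − 97 = 546
control-school pupils with the outcome: 226 − 97 = 129
control-school pupils without the outcome: 673 − 129 = 544
OR = (97 × 544) / (546 × 129) = 52768/70434 ≈ 0.75

OR ≈ 0.75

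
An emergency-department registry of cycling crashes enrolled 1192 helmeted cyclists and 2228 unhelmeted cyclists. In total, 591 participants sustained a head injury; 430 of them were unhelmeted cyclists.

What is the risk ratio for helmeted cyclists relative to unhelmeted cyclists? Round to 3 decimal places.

0.700

helmeted cyclists with the outcome: 591 − 430 = 161
helmeted cyclists without the outcome: 1192 − 161 = 1031
unhelmeted cyclists without the outcome: 2228 − 430 = 1798
risk, helmeted cyclists = 161/1192 = 0.1351
risk, unhelmeted cyclists = 430/2228 = 0.1930
RR = 0.1351 / 0.1930 = 0.700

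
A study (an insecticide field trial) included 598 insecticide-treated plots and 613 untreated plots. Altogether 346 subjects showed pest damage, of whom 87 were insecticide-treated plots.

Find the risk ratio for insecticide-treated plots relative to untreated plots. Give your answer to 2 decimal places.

RR = 0.34

insecticide-treated plots without the outcome: 598 − 87 = 511
untreated plots with the outcome: 346 − 87 = 259
untreated plots without the outcome: 613 − 259 = 354
risk, insecticide-treated plots = 87/598 = 0.1455
risk, untreated plots = 259/613 = 0.4225
RR = 0.1455 / 0.4225 = 0.34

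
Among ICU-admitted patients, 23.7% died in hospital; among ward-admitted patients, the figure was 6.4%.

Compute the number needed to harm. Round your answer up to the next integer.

absolute risk difference = 0.173000
1 / 0.173000 = 5.780 → round up → 6

6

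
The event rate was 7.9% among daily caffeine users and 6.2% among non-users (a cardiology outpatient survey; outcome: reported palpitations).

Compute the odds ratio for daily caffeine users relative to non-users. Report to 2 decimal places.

odds, daily caffeine users = 0.0790/0.9210 = 0.0858
odds, non-users = 0.0620/0.9380 = 0.0661
OR = 0.0858 / 0.0661 = 1.30

OR: 1.30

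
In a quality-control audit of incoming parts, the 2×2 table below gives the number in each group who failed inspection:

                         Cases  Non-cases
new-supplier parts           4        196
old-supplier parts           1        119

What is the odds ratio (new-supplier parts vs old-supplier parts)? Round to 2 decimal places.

OR = (4 × 119) / (196 × 1) = 476/196 ≈ 2.43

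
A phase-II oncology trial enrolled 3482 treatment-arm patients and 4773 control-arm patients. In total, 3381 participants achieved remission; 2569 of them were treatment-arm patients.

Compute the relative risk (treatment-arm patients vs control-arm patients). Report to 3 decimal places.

4.337

treatment-arm patients without the outcome: 3482 − 2569 = 913
control-arm patients with the outcome: 3381 − 2569 = 812
control-arm patients without the outcome: 4773 − 812 = 3961
risk, treatment-arm patients = 2569/3482 = 0.7378
risk, control-arm patients = 812/4773 = 0.1701
RR = 0.7378 / 0.1701 = 4.337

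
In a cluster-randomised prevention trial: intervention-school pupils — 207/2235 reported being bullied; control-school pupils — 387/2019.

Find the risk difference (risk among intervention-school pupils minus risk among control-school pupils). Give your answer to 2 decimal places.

RD = -0.10

risk, intervention-school pupils = 207/2235 = 0.0926
risk, control-school pupils = 387/2019 = 0.1917
risk difference = 0.0926 − 0.1917 = -0.10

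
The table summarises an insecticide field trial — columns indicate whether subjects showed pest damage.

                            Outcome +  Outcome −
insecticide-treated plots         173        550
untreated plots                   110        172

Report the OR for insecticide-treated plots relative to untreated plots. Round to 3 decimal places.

odds, insecticide-treated plots = 173/550 = 0.3145
odds, untreated plots = 110/172 = 0.6395
OR = 0.3145 / 0.6395 = 0.492

OR ≈ 0.492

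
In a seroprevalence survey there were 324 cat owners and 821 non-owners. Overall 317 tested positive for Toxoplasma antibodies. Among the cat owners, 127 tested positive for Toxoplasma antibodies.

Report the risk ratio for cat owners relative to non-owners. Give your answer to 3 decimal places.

cat owners without the outcome: 324 − 127 = 197
non-owners with the outcome: 317 − 127 = 190
non-owners without the outcome: 821 − 190 = 631
risk, cat owners = 127/324 = 0.3920
risk, non-owners = 190/821 = 0.2314
RR = 0.3920 / 0.2314 = 1.694

1.694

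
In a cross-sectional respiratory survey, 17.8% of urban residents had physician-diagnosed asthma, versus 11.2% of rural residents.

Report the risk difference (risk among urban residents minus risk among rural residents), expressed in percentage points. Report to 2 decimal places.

RD ≈ 6.60

risk difference = 0.1780 − 0.1120 = 0.0660 → 6.60 percentage points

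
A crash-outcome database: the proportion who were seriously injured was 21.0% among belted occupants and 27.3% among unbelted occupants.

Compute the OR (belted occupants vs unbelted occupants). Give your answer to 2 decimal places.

odds, belted occupants = 0.2100/0.7900 = 0.2658
odds, unbelted occupants = 0.2730/0.7270 = 0.3755
OR = 0.2658 / 0.3755 = 0.71

OR = 0.71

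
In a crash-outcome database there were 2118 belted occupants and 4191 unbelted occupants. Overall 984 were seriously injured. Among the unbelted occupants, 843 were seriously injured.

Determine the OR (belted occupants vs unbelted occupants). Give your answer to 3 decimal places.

belted occupants with the outcome: 984 − 843 = 141
belted occupants without the outcome: 2118 − 141 = 1977
unbelted occupants without the outcome: 4191 − 843 = 3348
odds, belted occupants = 141/1977 = 0.0713
odds, unbelted occupants = 843/3348 = 0.2518
OR = 0.0713 / 0.2518 = 0.283

0.283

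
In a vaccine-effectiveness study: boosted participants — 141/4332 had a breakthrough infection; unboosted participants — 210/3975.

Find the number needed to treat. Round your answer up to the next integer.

50

risk, boosted participants = 141/4332 = 0.032548
risk, unboosted participants = 210/3975 = 0.052830
absolute risk difference = 0.020282
1 / 0.020282 = 49.305 → round up → 50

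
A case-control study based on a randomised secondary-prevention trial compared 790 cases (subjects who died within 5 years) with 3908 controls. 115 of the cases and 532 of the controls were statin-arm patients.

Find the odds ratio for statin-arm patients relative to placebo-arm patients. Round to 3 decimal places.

OR = (115 × 3376) / (532 × 675) = 388240/359100 ≈ 1.081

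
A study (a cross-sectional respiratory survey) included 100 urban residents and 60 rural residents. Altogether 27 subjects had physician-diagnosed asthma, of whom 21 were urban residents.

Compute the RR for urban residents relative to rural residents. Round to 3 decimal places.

2.100

urban residents without the outcome: 100 − 21 = 79
rural residents with the outcome: 27 − 21 = 6
rural residents without the outcome: 60 − 6 = 54
risk, urban residents = 21/100 = 0.2100
risk, rural residents = 6/60 = 0.1000
RR = 0.2100 / 0.1000 = 2.100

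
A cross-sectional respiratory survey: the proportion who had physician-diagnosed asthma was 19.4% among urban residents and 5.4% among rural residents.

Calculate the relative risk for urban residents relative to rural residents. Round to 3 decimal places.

RR = 0.1940 / 0.0540 = 3.593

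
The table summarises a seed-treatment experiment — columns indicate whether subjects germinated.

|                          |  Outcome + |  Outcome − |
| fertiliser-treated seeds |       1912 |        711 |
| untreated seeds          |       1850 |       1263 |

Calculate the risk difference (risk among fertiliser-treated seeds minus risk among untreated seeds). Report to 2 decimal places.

risk, fertiliser-treated seeds = 1912/2623 = 0.7289
risk, untreated seeds = 1850/3113 = 0.5943
risk difference = 0.7289 − 0.5943 = 0.13

RD ≈ 0.13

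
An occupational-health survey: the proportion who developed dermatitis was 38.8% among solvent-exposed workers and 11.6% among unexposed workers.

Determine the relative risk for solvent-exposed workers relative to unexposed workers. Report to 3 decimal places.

RR = 0.3880 / 0.1160 = 3.345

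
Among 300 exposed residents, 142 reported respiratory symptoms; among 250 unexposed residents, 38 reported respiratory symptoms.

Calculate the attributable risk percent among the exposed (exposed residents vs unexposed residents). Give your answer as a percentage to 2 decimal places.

AR% = 67.89%

risk, exposed residents = 142/300 = 0.4733
risk, unexposed residents = 38/250 = 0.1520
AR% = (0.4733 − 0.1520) / 0.4733 = 0.6789 → 67.89%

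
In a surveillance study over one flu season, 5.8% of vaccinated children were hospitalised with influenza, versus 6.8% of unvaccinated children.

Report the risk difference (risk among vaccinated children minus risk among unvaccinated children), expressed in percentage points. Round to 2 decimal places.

RD ≈ -1.00

risk difference = 0.0580 − 0.0680 = -0.0100 → -1.00 percentage points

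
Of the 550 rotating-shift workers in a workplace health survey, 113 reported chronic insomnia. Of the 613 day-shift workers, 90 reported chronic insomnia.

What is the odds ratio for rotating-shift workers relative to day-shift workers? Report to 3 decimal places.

OR = (113 × 523) / (437 × 90) = 59099/39330 ≈ 1.503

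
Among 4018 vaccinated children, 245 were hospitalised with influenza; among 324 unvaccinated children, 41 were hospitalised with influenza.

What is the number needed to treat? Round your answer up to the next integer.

risk, vaccinated children = 245/4018 = 0.060976
risk, unvaccinated children = 41/324 = 0.126543
absolute risk difference = 0.065568
1 / 0.065568 = 15.251 → round up → 16

NNT: 16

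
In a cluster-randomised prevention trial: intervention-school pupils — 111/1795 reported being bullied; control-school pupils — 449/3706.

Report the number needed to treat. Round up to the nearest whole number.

NNT = 17

risk, intervention-school pupils = 111/1795 = 0.061838
risk, control-school pupils = 449/3706 = 0.121155
absolute risk difference = 0.059316
1 / 0.059316 = 16.859 → round up → 17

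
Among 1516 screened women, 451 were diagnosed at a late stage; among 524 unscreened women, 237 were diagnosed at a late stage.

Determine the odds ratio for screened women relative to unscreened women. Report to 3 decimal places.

OR = (451 × 287) / (1065 × 237) = 129437/252405 ≈ 0.513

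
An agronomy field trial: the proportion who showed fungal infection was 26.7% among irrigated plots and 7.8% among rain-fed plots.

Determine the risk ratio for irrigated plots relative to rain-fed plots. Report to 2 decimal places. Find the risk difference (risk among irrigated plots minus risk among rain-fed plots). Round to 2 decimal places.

RR = 3.42; RD = 0.19

RR = 0.2670 / 0.0780 = 3.42
risk difference = 0.2670 − 0.0780 = 0.19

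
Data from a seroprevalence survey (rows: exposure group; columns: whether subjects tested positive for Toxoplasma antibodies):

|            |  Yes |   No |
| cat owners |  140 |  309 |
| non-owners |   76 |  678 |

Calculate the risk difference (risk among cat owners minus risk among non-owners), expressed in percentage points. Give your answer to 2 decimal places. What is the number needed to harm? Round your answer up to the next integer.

risk, cat owners = 140/449 = 0.3118
risk, non-owners = 76/754 = 0.1008
risk difference = 0.3118 − 0.1008 = 0.2110 → 21.10 percentage points
absolute risk difference = 0.211008
1 / 0.211008 = 4.739 → round up → 5

RD = 21.10; NNH = 5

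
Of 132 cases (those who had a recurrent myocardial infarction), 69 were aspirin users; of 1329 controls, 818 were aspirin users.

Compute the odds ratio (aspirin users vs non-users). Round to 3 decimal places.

OR = (69 × 511) / (818 × 63) = 35259/51534 ≈ 0.684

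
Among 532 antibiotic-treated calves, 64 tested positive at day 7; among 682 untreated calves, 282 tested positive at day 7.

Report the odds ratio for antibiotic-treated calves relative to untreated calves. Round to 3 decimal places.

odds, antibiotic-treated calves = 64/468 = 0.1368
odds, untreated calves = 282/400 = 0.7050
OR = 0.1368 / 0.7050 = 0.194

OR = 0.194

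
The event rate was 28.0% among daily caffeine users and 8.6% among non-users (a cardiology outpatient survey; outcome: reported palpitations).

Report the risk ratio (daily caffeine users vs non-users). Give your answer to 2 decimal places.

RR = 0.2800 / 0.0860 = 3.26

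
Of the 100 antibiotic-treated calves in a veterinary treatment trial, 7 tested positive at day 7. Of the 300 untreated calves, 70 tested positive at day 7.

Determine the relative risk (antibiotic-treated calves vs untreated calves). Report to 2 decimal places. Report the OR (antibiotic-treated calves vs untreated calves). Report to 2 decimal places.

risk, antibiotic-treated calves = 7/100 = 0.0700
risk, untreated calves = 70/300 = 0.2333
RR = 0.0700 / 0.2333 = 0.30
OR = (7 × 230) / (93 × 70) = 1610/6510 ≈ 0.25

RR = 0.30; OR = 0.25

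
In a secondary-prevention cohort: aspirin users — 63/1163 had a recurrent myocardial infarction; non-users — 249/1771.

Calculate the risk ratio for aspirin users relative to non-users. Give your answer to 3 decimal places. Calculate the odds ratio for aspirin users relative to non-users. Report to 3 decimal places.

RR = 0.385; OR = 0.350

risk, aspirin users = 63/1163 = 0.0542
risk, non-users = 249/1771 = 0.1406
RR = 0.0542 / 0.1406 = 0.385
odds, aspirin users = 63/1100 = 0.0573
odds, non-users = 249/1522 = 0.1636
OR = 0.0573 / 0.1636 = 0.350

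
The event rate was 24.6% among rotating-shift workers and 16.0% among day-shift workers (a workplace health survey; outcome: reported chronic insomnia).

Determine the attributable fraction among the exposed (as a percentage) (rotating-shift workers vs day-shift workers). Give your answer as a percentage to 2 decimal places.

AR% = (0.2460 − 0.1600) / 0.2460 = 0.3496 → 34.96%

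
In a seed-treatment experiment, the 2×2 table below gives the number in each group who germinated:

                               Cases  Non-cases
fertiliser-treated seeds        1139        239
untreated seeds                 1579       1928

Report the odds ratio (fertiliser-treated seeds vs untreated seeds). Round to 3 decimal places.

OR = (1139 × 1928) / (239 × 1579) = 2195992/377381 ≈ 5.819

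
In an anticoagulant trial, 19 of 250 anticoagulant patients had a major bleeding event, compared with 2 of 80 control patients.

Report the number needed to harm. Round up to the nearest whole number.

risk, anticoagulant patients = 19/250 = 0.076000
risk, control patients = 2/80 = 0.025000
absolute risk difference = 0.051000
1 / 0.051000 = 19.608 → round up → 20

NNH = 20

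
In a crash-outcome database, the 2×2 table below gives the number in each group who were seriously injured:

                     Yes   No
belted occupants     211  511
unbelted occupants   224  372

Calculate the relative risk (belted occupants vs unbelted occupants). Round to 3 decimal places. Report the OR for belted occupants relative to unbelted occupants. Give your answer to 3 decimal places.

risk, belted occupants = 211/722 = 0.2922
risk, unbelted occupants = 224/596 = 0.3758
RR = 0.2922 / 0.3758 = 0.778
OR = (211 × 372) / (511 × 224) = 78492/114464 ≈ 0.686

RR = 0.778; OR = 0.686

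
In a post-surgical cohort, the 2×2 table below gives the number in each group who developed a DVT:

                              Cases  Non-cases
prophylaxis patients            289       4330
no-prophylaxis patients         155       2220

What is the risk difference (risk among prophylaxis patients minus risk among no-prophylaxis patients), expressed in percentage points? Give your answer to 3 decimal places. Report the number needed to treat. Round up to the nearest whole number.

risk, prophylaxis patients = 289/4619 = 0.0626
risk, no-prophylaxis patients = 155/2375 = 0.0653
risk difference = 0.0626 − 0.0653 = -0.0027 → -0.270 percentage points
absolute risk difference = 0.002696
1 / 0.002696 = 370.920 → round up → 371

RD = -0.270; NNT = 371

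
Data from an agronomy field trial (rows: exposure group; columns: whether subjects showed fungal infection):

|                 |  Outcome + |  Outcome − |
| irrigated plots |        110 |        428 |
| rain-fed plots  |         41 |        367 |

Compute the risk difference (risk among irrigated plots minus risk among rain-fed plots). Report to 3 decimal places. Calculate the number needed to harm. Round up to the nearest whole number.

risk, irrigated plots = 110/538 = 0.2045
risk, rain-fed plots = 41/408 = 0.1005
risk difference = 0.2045 − 0.1005 = 0.104
absolute risk difference = 0.103971
1 / 0.103971 = 9.618 → round up → 10

RD = 0.104; NNH = 10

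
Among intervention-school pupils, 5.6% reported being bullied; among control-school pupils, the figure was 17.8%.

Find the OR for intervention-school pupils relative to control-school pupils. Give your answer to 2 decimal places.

odds, intervention-school pupils = 0.0560/0.9440 = 0.0593
odds, control-school pupils = 0.1780/0.8220 = 0.2165
OR = 0.0593 / 0.2165 = 0.27

OR = 0.27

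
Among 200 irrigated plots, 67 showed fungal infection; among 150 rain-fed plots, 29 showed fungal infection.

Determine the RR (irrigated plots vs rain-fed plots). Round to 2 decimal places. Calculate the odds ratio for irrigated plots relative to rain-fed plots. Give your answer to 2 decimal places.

risk, irrigated plots = 67/200 = 0.3350
risk, rain-fed plots = 29/150 = 0.1933
RR = 0.3350 / 0.1933 = 1.73
OR = (67 × 121) / (133 × 29) = 8107/3857 ≈ 2.10

RR = 1.73; OR = 2.10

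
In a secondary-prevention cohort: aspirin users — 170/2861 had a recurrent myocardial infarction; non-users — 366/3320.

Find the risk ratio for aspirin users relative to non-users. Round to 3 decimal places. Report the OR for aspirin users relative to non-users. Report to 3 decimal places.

risk, aspirin users = 170/2861 = 0.0594
risk, non-users = 366/3320 = 0.1102
RR = 0.0594 / 0.1102 = 0.539
OR = (170 × 2954) / (2691 × 366) = 502180/984906 ≈ 0.510

RR = 0.539; OR = 0.510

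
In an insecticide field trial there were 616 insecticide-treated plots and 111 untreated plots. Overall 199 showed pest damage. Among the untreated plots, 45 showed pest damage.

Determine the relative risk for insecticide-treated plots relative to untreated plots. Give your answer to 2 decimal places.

insecticide-treated plots with the outcome: 199 − 45 = 154
insecticide-treated plots without the outcome: 616 − 154 = 462
untreated plots without the outcome: 111 − 45 = 66
risk, insecticide-treated plots = 154/616 = 0.2500
risk, untreated plots = 45/111 = 0.4054
RR = 0.2500 / 0.4054 = 0.62

RR ≈ 0.62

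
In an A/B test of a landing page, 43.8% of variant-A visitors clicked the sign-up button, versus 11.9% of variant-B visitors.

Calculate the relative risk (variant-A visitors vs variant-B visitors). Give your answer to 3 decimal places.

RR = 0.4380 / 0.1190 = 3.681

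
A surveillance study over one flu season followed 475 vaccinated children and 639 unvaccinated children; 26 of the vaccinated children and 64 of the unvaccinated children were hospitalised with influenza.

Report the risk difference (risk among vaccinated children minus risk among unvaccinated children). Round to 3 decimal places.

risk, vaccinated children = 26/475 = 0.0547
risk, unvaccinated children = 64/639 = 0.1002
risk difference = 0.0547 − 0.1002 = -0.045

-0.045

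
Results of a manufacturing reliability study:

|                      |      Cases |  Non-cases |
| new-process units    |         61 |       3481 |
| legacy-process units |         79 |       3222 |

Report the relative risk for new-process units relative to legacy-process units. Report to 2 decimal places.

risk, new-process units = 61/3542 = 0.01722
risk, legacy-process units = 79/3301 = 0.02393
RR = 0.01722 / 0.02393 = 0.72

0.72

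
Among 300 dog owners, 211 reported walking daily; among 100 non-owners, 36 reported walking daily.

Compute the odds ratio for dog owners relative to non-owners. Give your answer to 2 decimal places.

OR: 4.21

odds, dog owners = 211/89 = 2.3708
odds, non-owners = 36/64 = 0.5625
OR = 2.3708 / 0.5625 = 4.21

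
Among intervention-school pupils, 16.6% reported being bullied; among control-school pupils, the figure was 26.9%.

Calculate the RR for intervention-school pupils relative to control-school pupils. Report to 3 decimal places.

RR = 0.1660 / 0.2690 = 0.617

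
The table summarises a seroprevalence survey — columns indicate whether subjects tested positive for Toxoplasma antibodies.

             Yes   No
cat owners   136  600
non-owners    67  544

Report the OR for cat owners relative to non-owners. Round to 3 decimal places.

OR = (136 × 544) / (600 × 67) = 73984/40200 ≈ 1.840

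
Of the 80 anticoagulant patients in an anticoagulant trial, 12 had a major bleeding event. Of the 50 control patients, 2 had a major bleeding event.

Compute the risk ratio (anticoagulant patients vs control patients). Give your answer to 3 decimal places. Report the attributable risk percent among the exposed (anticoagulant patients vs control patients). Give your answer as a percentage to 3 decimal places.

RR = 3.750; AR% = 73.333%

risk, anticoagulant patients = 12/80 = 0.15000
risk, control patients = 2/50 = 0.04000
RR = 0.15000 / 0.04000 = 3.750
AR% = (0.15000 − 0.04000) / 0.15000 = 0.7333 → 73.333%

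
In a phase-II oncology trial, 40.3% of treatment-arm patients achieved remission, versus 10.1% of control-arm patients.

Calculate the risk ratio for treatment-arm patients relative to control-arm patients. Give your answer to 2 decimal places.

RR = 0.4030 / 0.1010 = 3.99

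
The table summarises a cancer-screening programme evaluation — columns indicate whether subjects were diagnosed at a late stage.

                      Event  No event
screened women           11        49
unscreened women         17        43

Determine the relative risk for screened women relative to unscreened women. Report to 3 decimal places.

risk, screened women = 11/60 = 0.1833
risk, unscreened women = 17/60 = 0.2833
RR = 0.1833 / 0.2833 = 0.647

RR = 0.647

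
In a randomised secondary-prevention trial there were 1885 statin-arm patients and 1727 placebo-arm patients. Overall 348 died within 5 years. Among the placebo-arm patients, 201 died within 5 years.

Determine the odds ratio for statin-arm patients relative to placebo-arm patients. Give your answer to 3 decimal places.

statin-arm patients with the outcome: 348 − 201 = 147
statin-arm patients without the outcome: 1885 − 147 = 1738
placebo-arm patients without the outcome: 1727 − 201 = 1526
OR = (147 × 1526) / (1738 × 201) = 224322/349338 ≈ 0.642

0.642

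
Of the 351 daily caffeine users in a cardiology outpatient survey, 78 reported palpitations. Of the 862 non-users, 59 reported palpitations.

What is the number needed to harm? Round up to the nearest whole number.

risk, daily caffeine users = 78/351 = 0.222222
risk, non-users = 59/862 = 0.068445
absolute risk difference = 0.153777
1 / 0.153777 = 6.503 → round up → 7

NNH: 7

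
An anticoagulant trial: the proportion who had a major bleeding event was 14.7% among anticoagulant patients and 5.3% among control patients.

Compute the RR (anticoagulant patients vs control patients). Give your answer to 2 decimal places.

RR = 0.1470 / 0.0530 = 2.77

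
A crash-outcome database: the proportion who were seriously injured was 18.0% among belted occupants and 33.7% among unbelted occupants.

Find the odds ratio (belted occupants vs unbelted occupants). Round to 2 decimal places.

OR ≈ 0.43

odds, belted occupants = 0.1800/0.8200 = 0.2195
odds, unbelted occupants = 0.3370/0.6630 = 0.5083
OR = 0.2195 / 0.5083 = 0.43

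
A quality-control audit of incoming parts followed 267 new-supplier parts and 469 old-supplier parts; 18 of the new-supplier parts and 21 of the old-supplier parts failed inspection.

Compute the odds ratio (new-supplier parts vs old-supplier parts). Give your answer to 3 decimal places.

OR: 1.542

odds, new-supplier parts = 18/249 = 0.07229
odds, old-supplier parts = 21/448 = 0.04688
OR = 0.07229 / 0.04688 = 1.542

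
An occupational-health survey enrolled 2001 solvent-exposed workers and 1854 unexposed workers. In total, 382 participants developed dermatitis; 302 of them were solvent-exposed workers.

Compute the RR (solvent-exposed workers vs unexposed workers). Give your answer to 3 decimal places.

3.498

solvent-exposed workers without the outcome: 2001 − 302 = 1699
unexposed workers with the outcome: 382 − 302 = 80
unexposed workers without the outcome: 1854 − 80 = 1774
risk, solvent-exposed workers = 302/2001 = 0.15092
risk, unexposed workers = 80/1854 = 0.04315
RR = 0.15092 / 0.04315 = 3.498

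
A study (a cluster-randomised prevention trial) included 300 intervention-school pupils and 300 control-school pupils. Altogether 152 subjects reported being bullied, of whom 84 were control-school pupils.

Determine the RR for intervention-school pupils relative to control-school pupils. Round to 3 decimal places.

0.810

intervention-school pupils with the outcome: 152 − 84 = 68
intervention-school pupils without the outcome: 300 − 68 = 232
control-school pupils without the outcome: 300 − 84 = 216
risk, intervention-school pupils = 68/300 = 0.2267
risk, control-school pupils = 84/300 = 0.2800
RR = 0.2267 / 0.2800 = 0.810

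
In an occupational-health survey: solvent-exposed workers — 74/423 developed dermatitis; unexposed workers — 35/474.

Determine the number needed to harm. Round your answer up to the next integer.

risk, solvent-exposed workers = 74/423 = 0.174941
risk, unexposed workers = 35/474 = 0.073840
absolute risk difference = 0.101101
1 / 0.101101 = 9.891 → round up → 10

10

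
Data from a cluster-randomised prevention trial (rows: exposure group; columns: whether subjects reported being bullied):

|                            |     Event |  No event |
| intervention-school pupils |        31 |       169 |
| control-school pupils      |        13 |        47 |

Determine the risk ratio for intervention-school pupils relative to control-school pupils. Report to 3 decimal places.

risk, intervention-school pupils = 31/200 = 0.1550
risk, control-school pupils = 13/60 = 0.2167
RR = 0.1550 / 0.2167 = 0.715

RR = 0.715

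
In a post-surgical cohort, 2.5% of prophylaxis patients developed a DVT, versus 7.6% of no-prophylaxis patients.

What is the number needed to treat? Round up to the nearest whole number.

absolute risk difference = 0.051000
1 / 0.051000 = 19.608 → round up → 20

NNT ≈ 20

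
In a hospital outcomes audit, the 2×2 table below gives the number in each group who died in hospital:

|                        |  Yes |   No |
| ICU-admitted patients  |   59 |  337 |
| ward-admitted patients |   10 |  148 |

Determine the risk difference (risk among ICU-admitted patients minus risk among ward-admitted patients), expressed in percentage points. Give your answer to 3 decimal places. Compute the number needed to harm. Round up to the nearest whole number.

risk, ICU-admitted patients = 59/396 = 0.1490
risk, ward-admitted patients = 10/158 = 0.0633
risk difference = 0.1490 − 0.0633 = 0.0857 → 8.570 percentage points
absolute risk difference = 0.085699
1 / 0.085699 = 11.669 → round up → 12

RD = 8.570; NNH = 12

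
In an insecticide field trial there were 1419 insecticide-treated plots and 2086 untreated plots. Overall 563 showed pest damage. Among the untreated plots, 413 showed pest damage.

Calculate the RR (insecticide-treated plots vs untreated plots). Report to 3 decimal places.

insecticide-treated plots with the outcome: 563 − 413 = 150
insecticide-treated plots without the outcome: 1419 − 150 = 1269
untreated plots without the outcome: 2086 − 413 = 1673
risk, insecticide-treated plots = 150/1419 = 0.1057
risk, untreated plots = 413/2086 = 0.1980
RR = 0.1057 / 0.1980 = 0.534

0.534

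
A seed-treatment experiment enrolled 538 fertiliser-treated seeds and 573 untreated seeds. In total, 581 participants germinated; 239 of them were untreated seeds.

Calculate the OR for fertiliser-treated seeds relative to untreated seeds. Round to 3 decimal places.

OR: 2.438

fertiliser-treated seeds with the outcome: 581 − 239 = 342
fertiliser-treated seeds without the outcome: 538 − 342 = 196
untreated seeds without the outcome: 573 − 239 = 334
odds, fertiliser-treated seeds = 342/196 = 1.7449
odds, untreated seeds = 239/334 = 0.7156
OR = 1.7449 / 0.7156 = 2.438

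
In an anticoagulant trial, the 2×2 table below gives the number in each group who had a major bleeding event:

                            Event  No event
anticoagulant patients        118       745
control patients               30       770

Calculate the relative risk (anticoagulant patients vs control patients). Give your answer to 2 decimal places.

3.65

risk, anticoagulant patients = 118/863 = 0.13673
risk, control patients = 30/800 = 0.03750
RR = 0.13673 / 0.03750 = 3.65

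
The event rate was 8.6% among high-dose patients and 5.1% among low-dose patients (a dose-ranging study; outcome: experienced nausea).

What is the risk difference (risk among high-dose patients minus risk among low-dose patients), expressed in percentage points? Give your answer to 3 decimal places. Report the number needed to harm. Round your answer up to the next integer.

risk difference = 0.0860 − 0.0510 = 0.0350 → 3.500 percentage points
absolute risk difference = 0.035000
1 / 0.035000 = 28.571 → round up → 29

RD = 3.500; NNH = 29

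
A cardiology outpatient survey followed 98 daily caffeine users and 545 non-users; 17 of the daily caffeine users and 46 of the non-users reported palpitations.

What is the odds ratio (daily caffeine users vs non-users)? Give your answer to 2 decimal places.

OR = (17 × 499) / (81 × 46) = 8483/3726 ≈ 2.28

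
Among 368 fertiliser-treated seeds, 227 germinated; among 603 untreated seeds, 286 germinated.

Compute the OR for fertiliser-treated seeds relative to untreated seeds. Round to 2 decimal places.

odds, fertiliser-treated seeds = 227/141 = 1.6099
odds, untreated seeds = 286/317 = 0.9022
OR = 1.6099 / 0.9022 = 1.78

1.78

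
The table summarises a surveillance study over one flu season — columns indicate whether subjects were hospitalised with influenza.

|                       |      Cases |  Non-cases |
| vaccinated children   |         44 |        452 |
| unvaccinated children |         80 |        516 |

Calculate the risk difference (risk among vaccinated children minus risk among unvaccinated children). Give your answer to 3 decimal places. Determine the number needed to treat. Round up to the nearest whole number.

risk, vaccinated children = 44/496 = 0.0887
risk, unvaccinated children = 80/596 = 0.1342
risk difference = 0.0887 − 0.1342 = -0.046
absolute risk difference = 0.045519
1 / 0.045519 = 21.969 → round up → 22

RD = -0.046; NNT = 22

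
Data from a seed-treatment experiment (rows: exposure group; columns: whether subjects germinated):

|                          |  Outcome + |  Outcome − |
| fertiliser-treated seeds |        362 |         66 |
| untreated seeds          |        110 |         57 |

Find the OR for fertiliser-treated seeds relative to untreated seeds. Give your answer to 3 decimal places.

OR = (362 × 57) / (66 × 110) = 20634/7260 ≈ 2.842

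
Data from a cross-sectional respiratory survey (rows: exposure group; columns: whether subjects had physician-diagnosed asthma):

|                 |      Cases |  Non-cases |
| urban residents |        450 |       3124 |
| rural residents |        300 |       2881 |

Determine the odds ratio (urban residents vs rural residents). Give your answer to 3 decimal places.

OR: 1.383

odds, urban residents = 450/3124 = 0.1440
odds, rural residents = 300/2881 = 0.1041
OR = 0.1440 / 0.1041 = 1.383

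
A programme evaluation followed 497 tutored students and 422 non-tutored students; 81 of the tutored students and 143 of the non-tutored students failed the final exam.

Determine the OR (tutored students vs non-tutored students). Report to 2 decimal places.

odds, tutored students = 81/416 = 0.1947
odds, non-tutored students = 143/279 = 0.5125
OR = 0.1947 / 0.5125 = 0.38

OR: 0.38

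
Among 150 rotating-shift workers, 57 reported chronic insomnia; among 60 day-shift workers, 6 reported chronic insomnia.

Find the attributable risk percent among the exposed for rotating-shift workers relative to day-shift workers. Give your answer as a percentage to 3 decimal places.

AR% = 73.684%

risk, rotating-shift workers = 57/150 = 0.3800
risk, day-shift workers = 6/60 = 0.1000
AR% = (0.3800 − 0.1000) / 0.3800 = 0.7368 → 73.684%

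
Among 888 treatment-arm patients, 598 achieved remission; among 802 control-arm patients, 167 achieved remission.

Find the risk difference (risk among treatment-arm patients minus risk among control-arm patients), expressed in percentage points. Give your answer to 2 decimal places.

risk, treatment-arm patients = 598/888 = 0.6734
risk, control-arm patients = 167/802 = 0.2082
risk difference = 0.6734 − 0.2082 = 0.4652 → 46.52 percentage points

46.52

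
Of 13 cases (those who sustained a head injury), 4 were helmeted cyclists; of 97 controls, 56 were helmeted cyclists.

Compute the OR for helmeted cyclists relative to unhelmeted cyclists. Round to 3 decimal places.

OR = (4 × 41) / (56 × 9) = 164/504 ≈ 0.325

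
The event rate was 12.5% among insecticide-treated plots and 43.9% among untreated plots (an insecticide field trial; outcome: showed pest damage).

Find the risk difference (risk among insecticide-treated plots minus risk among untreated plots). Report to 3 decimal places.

risk difference = 0.1250 − 0.4390 = -0.314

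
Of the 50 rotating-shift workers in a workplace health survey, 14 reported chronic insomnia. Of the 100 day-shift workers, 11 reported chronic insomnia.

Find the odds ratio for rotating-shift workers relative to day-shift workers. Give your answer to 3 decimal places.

OR = (14 × 89) / (36 × 11) = 1246/396 ≈ 3.146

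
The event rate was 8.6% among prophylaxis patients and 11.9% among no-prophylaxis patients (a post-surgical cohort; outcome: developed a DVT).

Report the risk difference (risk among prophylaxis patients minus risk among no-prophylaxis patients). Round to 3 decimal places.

risk difference = 0.0860 − 0.1190 = -0.033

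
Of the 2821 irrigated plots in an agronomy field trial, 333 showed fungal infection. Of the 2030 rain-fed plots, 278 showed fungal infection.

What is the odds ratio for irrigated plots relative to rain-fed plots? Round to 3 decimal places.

OR: 0.843

odds, irrigated plots = 333/2488 = 0.1338
odds, rain-fed plots = 278/1752 = 0.1587
OR = 0.1338 / 0.1587 = 0.843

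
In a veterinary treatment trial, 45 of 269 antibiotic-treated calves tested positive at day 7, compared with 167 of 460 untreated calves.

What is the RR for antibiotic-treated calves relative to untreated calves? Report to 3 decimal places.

risk, antibiotic-treated calves = 45/269 = 0.1673
risk, untreated calves = 167/460 = 0.3630
RR = 0.1673 / 0.3630 = 0.461

0.461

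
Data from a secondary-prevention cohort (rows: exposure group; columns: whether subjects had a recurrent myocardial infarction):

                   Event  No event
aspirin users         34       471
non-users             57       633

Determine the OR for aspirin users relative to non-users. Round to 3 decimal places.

OR: 0.802

odds, aspirin users = 34/471 = 0.0722
odds, non-users = 57/633 = 0.0900
OR = 0.0722 / 0.0900 = 0.802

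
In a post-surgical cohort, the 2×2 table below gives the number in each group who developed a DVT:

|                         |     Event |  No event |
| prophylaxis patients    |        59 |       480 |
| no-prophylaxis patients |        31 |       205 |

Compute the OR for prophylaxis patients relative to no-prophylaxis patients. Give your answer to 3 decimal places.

odds, prophylaxis patients = 59/480 = 0.1229
odds, no-prophylaxis patients = 31/205 = 0.1512
OR = 0.1229 / 0.1512 = 0.813

OR ≈ 0.813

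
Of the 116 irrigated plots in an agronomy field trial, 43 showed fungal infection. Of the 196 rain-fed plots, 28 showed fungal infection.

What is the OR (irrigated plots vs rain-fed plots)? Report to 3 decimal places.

OR = (43 × 168) / (73 × 28) = 7224/2044 ≈ 3.534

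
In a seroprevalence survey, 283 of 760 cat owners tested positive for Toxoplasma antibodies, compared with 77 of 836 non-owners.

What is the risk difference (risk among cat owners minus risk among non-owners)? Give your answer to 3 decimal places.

0.280

risk, cat owners = 283/760 = 0.3724
risk, non-owners = 77/836 = 0.0921
risk difference = 0.3724 − 0.0921 = 0.280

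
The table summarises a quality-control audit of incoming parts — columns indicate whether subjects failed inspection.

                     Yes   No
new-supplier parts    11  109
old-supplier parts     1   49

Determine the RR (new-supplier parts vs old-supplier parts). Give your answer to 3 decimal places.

4.583

risk, new-supplier parts = 11/120 = 0.09167
risk, old-supplier parts = 1/50 = 0.02000
RR = 0.09167 / 0.02000 = 4.583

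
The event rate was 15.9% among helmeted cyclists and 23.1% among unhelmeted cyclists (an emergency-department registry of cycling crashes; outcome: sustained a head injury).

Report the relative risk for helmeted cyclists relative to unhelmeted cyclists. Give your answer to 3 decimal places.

RR = 0.1590 / 0.2310 = 0.688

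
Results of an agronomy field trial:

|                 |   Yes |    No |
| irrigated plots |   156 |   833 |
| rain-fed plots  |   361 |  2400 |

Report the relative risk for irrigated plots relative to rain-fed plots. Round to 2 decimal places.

risk, irrigated plots = 156/989 = 0.1577
risk, rain-fed plots = 361/2761 = 0.1307
RR = 0.1577 / 0.1307 = 1.21

RR ≈ 1.21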